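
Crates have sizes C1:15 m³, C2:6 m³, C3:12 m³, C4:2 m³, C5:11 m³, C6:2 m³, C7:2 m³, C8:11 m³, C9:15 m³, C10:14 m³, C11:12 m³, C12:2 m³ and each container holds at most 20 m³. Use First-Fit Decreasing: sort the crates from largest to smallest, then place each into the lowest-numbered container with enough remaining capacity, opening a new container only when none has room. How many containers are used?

7 containers

Sorted descending: 15, 15, 14, 12, 12, 11, 11, 6, 2, 2, 2, 2.
15 m³ → container 1 (remaining 5 m³)
15 m³ → container 2 (remaining 5 m³)
14 m³ → container 3 (remaining 6 m³)
12 m³ → container 4 (remaining 8 m³)
12 m³ → container 5 (remaining 8 m³)
11 m³ → container 6 (remaining 9 m³)
11 m³ → container 7 (remaining 9 m³)
6 m³ → container 3 (remaining 0 m³)
2 m³ → container 1 (remaining 3 m³)
2 m³ → container 1 (remaining 1 m³)
2 m³ → container 2 (remaining 3 m³)
2 m³ → container 2 (remaining 1 m³)
Final containers: [15,2,2] [15,2,2] [14,6] [12] [12] [11] [11].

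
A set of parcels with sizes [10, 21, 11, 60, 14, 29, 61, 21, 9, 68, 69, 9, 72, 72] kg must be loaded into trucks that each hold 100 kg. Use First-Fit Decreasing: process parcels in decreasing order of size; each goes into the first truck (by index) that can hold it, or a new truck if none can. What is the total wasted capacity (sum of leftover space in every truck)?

Sorted descending: 72, 72, 69, 68, 61, 60, 29, 21, 21, 14, 11, 10, 9, 9.
truck 1: place 72 kg, 28 kg left
truck 2: place 72 kg, 28 kg left
truck 3: place 69 kg, 31 kg left
truck 4: place 68 kg, 32 kg left
truck 5: place 61 kg, 39 kg left
truck 6: place 60 kg, 40 kg left
truck 3: place 29 kg, 2 kg left
truck 1: place 21 kg, 7 kg left
truck 2: place 21 kg, 7 kg left
truck 4: place 14 kg, 18 kg left
truck 4: place 11 kg, 7 kg left
truck 5: place 10 kg, 29 kg left
truck 5: place 9 kg, 20 kg left
truck 5: place 9 kg, 11 kg left
6 trucks × 100 kg = 600 kg; used 526 kg; unused 74 kg.

74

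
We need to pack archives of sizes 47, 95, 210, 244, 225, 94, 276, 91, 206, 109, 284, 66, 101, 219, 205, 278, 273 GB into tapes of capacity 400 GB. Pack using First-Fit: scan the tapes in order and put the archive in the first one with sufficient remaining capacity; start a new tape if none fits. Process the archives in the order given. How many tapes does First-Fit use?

47 GB → tape 1 (remaining 353 GB)
95 GB → tape 1 (remaining 258 GB)
210 GB → tape 1 (remaining 48 GB)
244 GB → tape 2 (remaining 156 GB)
225 GB → tape 3 (remaining 175 GB)
94 GB → tape 2 (remaining 62 GB)
276 GB → tape 4 (remaining 124 GB)
91 GB → tape 3 (remaining 84 GB)
206 GB → tape 5 (remaining 194 GB)
109 GB → tape 4 (remaining 15 GB)
284 GB → tape 6 (remaining 116 GB)
66 GB → tape 3 (remaining 18 GB)
101 GB → tape 5 (remaining 93 GB)
219 GB → tape 7 (remaining 181 GB)
205 GB → tape 8 (remaining 195 GB)
278 GB → tape 9 (remaining 122 GB)
273 GB → tape 10 (remaining 127 GB)

10 tapes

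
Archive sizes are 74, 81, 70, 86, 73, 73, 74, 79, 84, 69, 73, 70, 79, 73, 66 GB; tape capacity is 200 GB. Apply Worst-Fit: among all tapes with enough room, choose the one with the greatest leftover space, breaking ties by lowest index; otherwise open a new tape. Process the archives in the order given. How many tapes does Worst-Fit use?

8 tapes

tape 1: place 74 GB, 126 GB left
tape 1: place 81 GB, 45 GB left
tape 2: place 70 GB, 130 GB left
tape 2: place 86 GB, 44 GB left
tape 3: place 73 GB, 127 GB left
tape 3: place 73 GB, 54 GB left
tape 4: place 74 GB, 126 GB left
tape 4: place 79 GB, 47 GB left
tape 5: place 84 GB, 116 GB left
tape 5: place 69 GB, 47 GB left
tape 6: place 73 GB, 127 GB left
tape 6: place 70 GB, 57 GB left
tape 7: place 79 GB, 121 GB left
tape 7: place 73 GB, 48 GB left
tape 8: place 66 GB, 134 GB left
Final tapes: [74,81] [70,86] [73,73] [74,79] [84,69] [73,70] [79,73] [66].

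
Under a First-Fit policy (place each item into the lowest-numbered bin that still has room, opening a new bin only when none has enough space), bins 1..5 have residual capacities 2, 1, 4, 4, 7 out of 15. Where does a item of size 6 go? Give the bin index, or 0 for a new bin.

Bins with room: bin 5 (7).
The first with room is bin 5.

5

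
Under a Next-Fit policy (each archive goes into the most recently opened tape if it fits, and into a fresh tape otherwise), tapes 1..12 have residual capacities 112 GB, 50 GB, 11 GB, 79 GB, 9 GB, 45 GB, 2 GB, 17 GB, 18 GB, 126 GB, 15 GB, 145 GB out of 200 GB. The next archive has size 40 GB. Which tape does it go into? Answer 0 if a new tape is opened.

Next-Fit only looks at tape 12, which has 145 GB free.
40 GB fits there.

12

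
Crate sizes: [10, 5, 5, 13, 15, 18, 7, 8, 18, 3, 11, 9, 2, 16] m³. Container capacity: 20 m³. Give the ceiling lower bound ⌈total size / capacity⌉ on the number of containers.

7 containers

Total size = 10 + 5 + 5 + 13 + 15 + 18 + 7 + 8 + 18 + 3 + 11 + 9 + 2 + 16 = 140 m³.
⌈140 / 20⌉ = 7.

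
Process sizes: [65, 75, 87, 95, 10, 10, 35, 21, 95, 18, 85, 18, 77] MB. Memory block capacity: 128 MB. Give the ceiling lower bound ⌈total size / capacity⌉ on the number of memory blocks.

6 memory blocks

Total size = 65 + 75 + 87 + 95 + 10 + 10 + 35 + 21 + 95 + 18 + 85 + 18 + 77 = 691 MB.
⌈691 / 128⌉ = 6.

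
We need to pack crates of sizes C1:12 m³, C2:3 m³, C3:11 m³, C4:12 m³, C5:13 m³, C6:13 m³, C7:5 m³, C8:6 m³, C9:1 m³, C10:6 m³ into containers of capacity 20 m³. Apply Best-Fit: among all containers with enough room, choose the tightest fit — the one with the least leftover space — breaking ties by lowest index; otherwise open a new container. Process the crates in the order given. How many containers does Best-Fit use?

C1 (12 m³) → container 1 (remaining 8 m³)
C2 (3 m³) → container 1 (remaining 5 m³)
C3 (11 m³) → container 2 (remaining 9 m³)
C4 (12 m³) → container 3 (remaining 8 m³)
C5 (13 m³) → container 4 (remaining 7 m³)
C6 (13 m³) → container 5 (remaining 7 m³)
C7 (5 m³) → container 1 (remaining 0 m³)
C8 (6 m³) → container 4 (remaining 1 m³)
C9 (1 m³) → container 4 (remaining 0 m³)
C10 (6 m³) → container 5 (remaining 1 m³)
Final containers: [12,3,5] [11] [12] [13,6,1] [13,6].

5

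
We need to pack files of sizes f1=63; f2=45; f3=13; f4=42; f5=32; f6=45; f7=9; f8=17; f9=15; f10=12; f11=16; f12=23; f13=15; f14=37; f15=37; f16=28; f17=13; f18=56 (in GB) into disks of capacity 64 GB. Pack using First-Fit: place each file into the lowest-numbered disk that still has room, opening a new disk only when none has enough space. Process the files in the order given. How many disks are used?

10 disks

disk 1: place f1 (63 GB), 1 GB left
disk 2: place f2 (45 GB), 19 GB left
disk 2: place f3 (13 GB), 6 GB left
disk 3: place f4 (42 GB), 22 GB left
disk 4: place f5 (32 GB), 32 GB left
disk 5: place f6 (45 GB), 19 GB left
disk 3: place f7 (9 GB), 13 GB left
disk 4: place f8 (17 GB), 15 GB left
disk 4: place f9 (15 GB), 0 GB left
disk 3: place f10 (12 GB), 1 GB left
disk 5: place f11 (16 GB), 3 GB left
disk 6: place f12 (23 GB), 41 GB left
disk 6: place f13 (15 GB), 26 GB left
disk 7: place f14 (37 GB), 27 GB left
disk 8: place f15 (37 GB), 27 GB left
disk 9: place f16 (28 GB), 36 GB left
disk 6: place f17 (13 GB), 13 GB left
disk 10: place f18 (56 GB), 8 GB left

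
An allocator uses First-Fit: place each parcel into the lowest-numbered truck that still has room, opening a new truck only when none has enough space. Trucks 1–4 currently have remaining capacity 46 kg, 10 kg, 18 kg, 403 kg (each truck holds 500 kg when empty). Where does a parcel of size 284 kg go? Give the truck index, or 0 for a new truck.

4

Trucks with room: truck 4 (403 kg).
The first with room is truck 4.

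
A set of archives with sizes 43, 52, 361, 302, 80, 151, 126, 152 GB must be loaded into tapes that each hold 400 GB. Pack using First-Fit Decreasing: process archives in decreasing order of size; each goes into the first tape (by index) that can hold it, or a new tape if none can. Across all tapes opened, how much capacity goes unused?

333

Sorted descending: 361, 302, 152, 151, 126, 80, 52, 43.
361 GB → tape 1 (remaining 39 GB)
302 GB → tape 2 (remaining 98 GB)
152 GB → tape 3 (remaining 248 GB)
151 GB → tape 3 (remaining 97 GB)
126 GB → tape 4 (remaining 274 GB)
80 GB → tape 2 (remaining 18 GB)
52 GB → tape 3 (remaining 45 GB)
43 GB → tape 3 (remaining 2 GB)
4 tapes × 400 GB = 1600 GB; used 1267 GB; unused 333 GB.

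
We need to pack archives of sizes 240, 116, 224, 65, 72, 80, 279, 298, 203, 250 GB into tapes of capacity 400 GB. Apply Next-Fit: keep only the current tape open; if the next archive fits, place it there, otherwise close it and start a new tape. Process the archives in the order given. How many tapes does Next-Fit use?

6 tapes

Put 240 GB in tape 1; 160 GB remain.
Put 116 GB in tape 1; 44 GB remain.
Put 224 GB in tape 2; 176 GB remain.
Put 65 GB in tape 2; 111 GB remain.
Put 72 GB in tape 2; 39 GB remain.
Put 80 GB in tape 3; 320 GB remain.
Put 279 GB in tape 3; 41 GB remain.
Put 298 GB in tape 4; 102 GB remain.
Put 203 GB in tape 5; 197 GB remain.
Put 250 GB in tape 6; 150 GB remain.
Final tapes: [240,116] [224,65,72] [80,279] [298] [203] [250].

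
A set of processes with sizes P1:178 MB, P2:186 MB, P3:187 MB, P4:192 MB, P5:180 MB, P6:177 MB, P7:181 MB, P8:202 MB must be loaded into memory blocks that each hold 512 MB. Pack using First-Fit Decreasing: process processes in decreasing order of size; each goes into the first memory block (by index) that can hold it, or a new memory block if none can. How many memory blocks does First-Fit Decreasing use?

Sorted descending: 202, 192, 187, 186, 181, 180, 178, 177.
Put 202 MB in memory block 1; 310 MB remain.
Put 192 MB in memory block 1; 118 MB remain.
Put 187 MB in memory block 2; 325 MB remain.
Put 186 MB in memory block 2; 139 MB remain.
Put 181 MB in memory block 3; 331 MB remain.
Put 180 MB in memory block 3; 151 MB remain.
Put 178 MB in memory block 4; 334 MB remain.
Put 177 MB in memory block 4; 157 MB remain.

4 memory blocks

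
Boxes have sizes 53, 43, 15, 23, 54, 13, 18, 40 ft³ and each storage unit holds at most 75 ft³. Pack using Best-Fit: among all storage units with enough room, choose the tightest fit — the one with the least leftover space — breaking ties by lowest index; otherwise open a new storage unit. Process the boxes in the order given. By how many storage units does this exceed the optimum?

Best-Fit: [53,15] [43,23] [54,13] [18,40] → 4 storage units.
Total size 259 ft³; any packing needs at least ⌈259/75⌉ = 4 storage units.
So 4 is already optimal.

0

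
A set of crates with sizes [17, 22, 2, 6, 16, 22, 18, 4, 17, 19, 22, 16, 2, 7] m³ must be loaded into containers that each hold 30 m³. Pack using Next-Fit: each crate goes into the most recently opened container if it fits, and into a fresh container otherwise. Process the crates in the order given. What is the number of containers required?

Put 17 m³ in container 1; 13 m³ remain.
Put 22 m³ in container 2; 8 m³ remain.
Put 2 m³ in container 2; 6 m³ remain.
Put 6 m³ in container 2; 0 m³ remain.
Put 16 m³ in container 3; 14 m³ remain.
Put 22 m³ in container 4; 8 m³ remain.
Put 18 m³ in container 5; 12 m³ remain.
Put 4 m³ in container 5; 8 m³ remain.
Put 17 m³ in container 6; 13 m³ remain.
Put 19 m³ in container 7; 11 m³ remain.
Put 22 m³ in container 8; 8 m³ remain.
Put 16 m³ in container 9; 14 m³ remain.
Put 2 m³ in container 9; 12 m³ remain.
Put 7 m³ in container 9; 5 m³ remain.

9 containers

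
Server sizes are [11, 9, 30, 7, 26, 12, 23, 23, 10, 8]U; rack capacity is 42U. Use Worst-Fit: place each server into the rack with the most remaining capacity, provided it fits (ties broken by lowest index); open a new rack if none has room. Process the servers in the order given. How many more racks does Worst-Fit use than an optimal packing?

1

Worst-Fit: [11,9,7] [30] [26,12] [23,10] [23,8] → 5 racks.
Total size 159U; any packing needs at least ⌈159/42⌉ = 4 racks.
An optimal packing achieves that bound: [30,12] [26,11] [23,10,9] [23,8,7] → 4 racks.
Excess: 5 − 4 = 1.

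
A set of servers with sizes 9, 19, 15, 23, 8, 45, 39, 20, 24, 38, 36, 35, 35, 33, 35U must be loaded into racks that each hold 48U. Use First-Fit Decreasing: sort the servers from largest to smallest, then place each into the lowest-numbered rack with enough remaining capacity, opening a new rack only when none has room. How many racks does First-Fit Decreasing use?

10

Sorted descending: 45, 39, 38, 36, 35, 35, 35, 33, 24, 23, 20, 19, 15, 9, 8.
45U → rack 1 (remaining 3U)
39U → rack 2 (remaining 9U)
38U → rack 3 (remaining 10U)
36U → rack 4 (remaining 12U)
35U → rack 5 (remaining 13U)
35U → rack 6 (remaining 13U)
35U → rack 7 (remaining 13U)
33U → rack 8 (remaining 15U)
24U → rack 9 (remaining 24U)
23U → rack 9 (remaining 1U)
20U → rack 10 (remaining 28U)
19U → rack 10 (remaining 9U)
15U → rack 8 (remaining 0U)
9U → rack 2 (remaining 0U)
8U → rack 3 (remaining 2U)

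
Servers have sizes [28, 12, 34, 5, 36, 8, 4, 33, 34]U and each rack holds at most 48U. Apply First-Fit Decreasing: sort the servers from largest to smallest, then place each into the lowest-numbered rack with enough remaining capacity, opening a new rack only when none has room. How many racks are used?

Sorted descending: 36, 34, 34, 33, 28, 12, 8, 5, 4.
Put 36U in rack 1; 12U remain.
Put 34U in rack 2; 14U remain.
Put 34U in rack 3; 14U remain.
Put 33U in rack 4; 15U remain.
Put 28U in rack 5; 20U remain.
Put 12U in rack 1; 0U remain.
Put 8U in rack 2; 6U remain.
Put 5U in rack 2; 1U remain.
Put 4U in rack 3; 10U remain.
Final racks: [36,12] [34,8,5] [34,4] [33] [28].

5 racks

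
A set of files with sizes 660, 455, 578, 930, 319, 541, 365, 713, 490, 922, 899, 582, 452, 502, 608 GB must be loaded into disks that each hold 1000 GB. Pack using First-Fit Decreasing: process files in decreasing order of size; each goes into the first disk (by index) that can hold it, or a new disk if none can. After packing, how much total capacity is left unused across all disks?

Sorted descending: 930, 922, 899, 713, 660, 608, 582, 578, 541, 502, 490, 455, 452, 365, 319.
Put 930 GB in disk 1; 70 GB remain.
Put 922 GB in disk 2; 78 GB remain.
Put 899 GB in disk 3; 101 GB remain.
Put 713 GB in disk 4; 287 GB remain.
Put 660 GB in disk 5; 340 GB remain.
Put 608 GB in disk 6; 392 GB remain.
Put 582 GB in disk 7; 418 GB remain.
Put 578 GB in disk 8; 422 GB remain.
Put 541 GB in disk 9; 459 GB remain.
Put 502 GB in disk 10; 498 GB remain.
Put 490 GB in disk 10; 8 GB remain.
Put 455 GB in disk 9; 4 GB remain.
Put 452 GB in disk 11; 548 GB remain.
Put 365 GB in disk 6; 27 GB remain.
Put 319 GB in disk 5; 21 GB remain.
11 disks × 1000 GB = 11000 GB; used 9016 GB; unused 1984 GB.

1984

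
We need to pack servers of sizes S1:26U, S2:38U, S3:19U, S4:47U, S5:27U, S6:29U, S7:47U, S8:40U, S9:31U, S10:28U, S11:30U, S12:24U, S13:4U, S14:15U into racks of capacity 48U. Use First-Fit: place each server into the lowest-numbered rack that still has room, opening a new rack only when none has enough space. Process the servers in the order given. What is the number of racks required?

11

Put S1 (26U) in rack 1; 22U remain.
Put S2 (38U) in rack 2; 10U remain.
Put S3 (19U) in rack 1; 3U remain.
Put S4 (47U) in rack 3; 1U remain.
Put S5 (27U) in rack 4; 21U remain.
Put S6 (29U) in rack 5; 19U remain.
Put S7 (47U) in rack 6; 1U remain.
Put S8 (40U) in rack 7; 8U remain.
Put S9 (31U) in rack 8; 17U remain.
Put S10 (28U) in rack 9; 20U remain.
Put S11 (30U) in rack 10; 18U remain.
Put S12 (24U) in rack 11; 24U remain.
Put S13 (4U) in rack 2; 6U remain.
Put S14 (15U) in rack 4; 6U remain.
Final racks: [26,19] [38,4] [47] [27,15] [29] [47] [40] [31] [28] [30] [24].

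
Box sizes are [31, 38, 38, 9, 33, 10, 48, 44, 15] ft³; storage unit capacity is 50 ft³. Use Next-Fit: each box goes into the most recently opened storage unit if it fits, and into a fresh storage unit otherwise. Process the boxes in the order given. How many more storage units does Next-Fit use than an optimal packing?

1

Next-Fit: [31] [38] [38,9] [33,10] [48] [44] [15] → 7 storage units.
Total size 266 ft³; any packing needs at least ⌈266/50⌉ = 6 storage units.
An optimal packing achieves that bound: [48] [44] [38,10] [38,9] [33,15] [31] → 6 storage units.
Excess: 7 − 6 = 1.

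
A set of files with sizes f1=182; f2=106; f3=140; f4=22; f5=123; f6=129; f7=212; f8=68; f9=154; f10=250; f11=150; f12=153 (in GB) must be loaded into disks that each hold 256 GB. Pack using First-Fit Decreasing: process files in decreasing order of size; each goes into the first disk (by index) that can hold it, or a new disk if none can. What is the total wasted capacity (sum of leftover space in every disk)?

Sorted descending: 250, 212, 182, 154, 153, 150, 140, 129, 123, 106, 68, 22.
disk 1: place 250 GB, 6 GB left
disk 2: place 212 GB, 44 GB left
disk 3: place 182 GB, 74 GB left
disk 4: place 154 GB, 102 GB left
disk 5: place 153 GB, 103 GB left
disk 6: place 150 GB, 106 GB left
disk 7: place 140 GB, 116 GB left
disk 8: place 129 GB, 127 GB left
disk 8: place 123 GB, 4 GB left
disk 6: place 106 GB, 0 GB left
disk 3: place 68 GB, 6 GB left
disk 2: place 22 GB, 22 GB left
8 disks × 256 GB = 2048 GB; used 1689 GB; unused 359 GB.

359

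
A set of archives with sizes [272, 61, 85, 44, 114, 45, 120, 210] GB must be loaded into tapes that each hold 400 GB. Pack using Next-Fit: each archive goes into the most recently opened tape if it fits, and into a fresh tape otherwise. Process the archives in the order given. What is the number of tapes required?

3

272 GB → tape 1 (remaining 128 GB)
61 GB → tape 1 (remaining 67 GB)
85 GB → tape 2 (remaining 315 GB)
44 GB → tape 2 (remaining 271 GB)
114 GB → tape 2 (remaining 157 GB)
45 GB → tape 2 (remaining 112 GB)
120 GB → tape 3 (remaining 280 GB)
210 GB → tape 3 (remaining 70 GB)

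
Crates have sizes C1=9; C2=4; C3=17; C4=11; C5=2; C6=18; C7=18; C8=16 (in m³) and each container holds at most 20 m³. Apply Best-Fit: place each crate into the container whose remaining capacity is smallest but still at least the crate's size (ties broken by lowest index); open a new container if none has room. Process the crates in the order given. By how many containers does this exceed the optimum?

Best-Fit: [9,4] [17,2] [11] [18] [18] [16] → 6 containers.
Total size 95 m³; any packing needs at least ⌈95/20⌉ = 5 containers.
An optimal packing achieves that bound: [18,2] [18] [17] [16,4] [11,9] → 5 containers.
Excess: 6 − 5 = 1.

1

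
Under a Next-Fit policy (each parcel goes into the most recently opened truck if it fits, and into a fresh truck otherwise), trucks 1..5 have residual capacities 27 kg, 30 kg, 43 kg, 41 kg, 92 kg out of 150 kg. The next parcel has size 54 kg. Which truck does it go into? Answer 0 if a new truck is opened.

Next-Fit only looks at truck 5, which has 92 kg free.
54 kg fits there.

5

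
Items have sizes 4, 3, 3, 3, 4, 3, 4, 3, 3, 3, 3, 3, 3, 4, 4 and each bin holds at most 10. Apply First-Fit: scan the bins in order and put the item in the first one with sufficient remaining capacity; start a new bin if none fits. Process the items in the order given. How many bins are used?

4 → bin 1 (remaining 6)
3 → bin 1 (remaining 3)
3 → bin 1 (remaining 0)
3 → bin 2 (remaining 7)
4 → bin 2 (remaining 3)
3 → bin 2 (remaining 0)
4 → bin 3 (remaining 6)
3 → bin 3 (remaining 3)
3 → bin 3 (remaining 0)
3 → bin 4 (remaining 7)
3 → bin 4 (remaining 4)
3 → bin 4 (remaining 1)
3 → bin 5 (remaining 7)
4 → bin 5 (remaining 3)
4 → bin 6 (remaining 6)

6 bins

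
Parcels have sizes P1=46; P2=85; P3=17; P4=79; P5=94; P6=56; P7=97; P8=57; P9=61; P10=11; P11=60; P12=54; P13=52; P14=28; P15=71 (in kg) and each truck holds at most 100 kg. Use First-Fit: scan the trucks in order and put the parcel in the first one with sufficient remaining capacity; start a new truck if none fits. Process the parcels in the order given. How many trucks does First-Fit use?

12

Put P1 (46 kg) in truck 1; 54 kg remain.
Put P2 (85 kg) in truck 2; 15 kg remain.
Put P3 (17 kg) in truck 1; 37 kg remain.
Put P4 (79 kg) in truck 3; 21 kg remain.
Put P5 (94 kg) in truck 4; 6 kg remain.
Put P6 (56 kg) in truck 5; 44 kg remain.
Put P7 (97 kg) in truck 6; 3 kg remain.
Put P8 (57 kg) in truck 7; 43 kg remain.
Put P9 (61 kg) in truck 8; 39 kg remain.
Put P10 (11 kg) in truck 1; 26 kg remain.
Put P11 (60 kg) in truck 9; 40 kg remain.
Put P12 (54 kg) in truck 10; 46 kg remain.
Put P13 (52 kg) in truck 11; 48 kg remain.
Put P14 (28 kg) in truck 5; 16 kg remain.
Put P15 (71 kg) in truck 12; 29 kg remain.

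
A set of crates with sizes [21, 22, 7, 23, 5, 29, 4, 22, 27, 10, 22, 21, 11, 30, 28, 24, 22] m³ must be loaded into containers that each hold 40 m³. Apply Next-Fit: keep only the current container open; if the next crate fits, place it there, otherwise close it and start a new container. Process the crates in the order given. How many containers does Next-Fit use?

container 1: place 21 m³, 19 m³ left
container 2: place 22 m³, 18 m³ left
container 2: place 7 m³, 11 m³ left
container 3: place 23 m³, 17 m³ left
container 3: place 5 m³, 12 m³ left
container 4: place 29 m³, 11 m³ left
container 4: place 4 m³, 7 m³ left
container 5: place 22 m³, 18 m³ left
container 6: place 27 m³, 13 m³ left
container 6: place 10 m³, 3 m³ left
container 7: place 22 m³, 18 m³ left
container 8: place 21 m³, 19 m³ left
container 8: place 11 m³, 8 m³ left
container 9: place 30 m³, 10 m³ left
container 10: place 28 m³, 12 m³ left
container 11: place 24 m³, 16 m³ left
container 12: place 22 m³, 18 m³ left
Final containers: [21] [22,7] [23,5] [29,4] [22] [27,10] [22] [21,11] [30] [28] [24] [22].

12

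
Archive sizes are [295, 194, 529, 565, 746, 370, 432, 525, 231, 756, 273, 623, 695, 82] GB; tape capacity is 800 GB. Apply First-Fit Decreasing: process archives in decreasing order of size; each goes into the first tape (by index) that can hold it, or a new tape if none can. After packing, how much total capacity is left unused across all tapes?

Sorted descending: 756, 746, 695, 623, 565, 529, 525, 432, 370, 295, 273, 231, 194, 82.
756 GB → tape 1 (remaining 44 GB)
746 GB → tape 2 (remaining 54 GB)
695 GB → tape 3 (remaining 105 GB)
623 GB → tape 4 (remaining 177 GB)
565 GB → tape 5 (remaining 235 GB)
529 GB → tape 6 (remaining 271 GB)
525 GB → tape 7 (remaining 275 GB)
432 GB → tape 8 (remaining 368 GB)
370 GB → tape 9 (remaining 430 GB)
295 GB → tape 8 (remaining 73 GB)
273 GB → tape 7 (remaining 2 GB)
231 GB → tape 5 (remaining 4 GB)
194 GB → tape 6 (remaining 77 GB)
82 GB → tape 3 (remaining 23 GB)
9 tapes × 800 GB = 7200 GB; used 6316 GB; unused 884 GB.

884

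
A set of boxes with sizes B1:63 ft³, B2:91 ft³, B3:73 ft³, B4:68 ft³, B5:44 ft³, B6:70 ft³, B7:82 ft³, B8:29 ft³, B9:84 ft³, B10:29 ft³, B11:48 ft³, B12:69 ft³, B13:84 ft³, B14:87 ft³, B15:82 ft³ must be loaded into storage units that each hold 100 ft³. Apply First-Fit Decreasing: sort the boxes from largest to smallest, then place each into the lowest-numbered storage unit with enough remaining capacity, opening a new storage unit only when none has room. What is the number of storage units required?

12

Sorted descending: 91, 87, 84, 84, 82, 82, 73, 70, 69, 68, 63, 48, 44, 29, 29.
91 ft³ → storage unit 1 (remaining 9 ft³)
87 ft³ → storage unit 2 (remaining 13 ft³)
84 ft³ → storage unit 3 (remaining 16 ft³)
84 ft³ → storage unit 4 (remaining 16 ft³)
82 ft³ → storage unit 5 (remaining 18 ft³)
82 ft³ → storage unit 6 (remaining 18 ft³)
73 ft³ → storage unit 7 (remaining 27 ft³)
70 ft³ → storage unit 8 (remaining 30 ft³)
69 ft³ → storage unit 9 (remaining 31 ft³)
68 ft³ → storage unit 10 (remaining 32 ft³)
63 ft³ → storage unit 11 (remaining 37 ft³)
48 ft³ → storage unit 12 (remaining 52 ft³)
44 ft³ → storage unit 12 (remaining 8 ft³)
29 ft³ → storage unit 8 (remaining 1 ft³)
29 ft³ → storage unit 9 (remaining 2 ft³)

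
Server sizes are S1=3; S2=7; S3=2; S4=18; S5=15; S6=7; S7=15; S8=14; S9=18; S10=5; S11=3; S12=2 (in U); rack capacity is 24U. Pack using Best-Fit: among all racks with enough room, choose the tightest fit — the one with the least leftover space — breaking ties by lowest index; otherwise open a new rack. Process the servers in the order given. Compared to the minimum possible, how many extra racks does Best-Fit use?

Best-Fit: [3,7,2] [18,5] [15,7,2] [15] [14] [18,3] → 6 racks.
Total size 109U; any packing needs at least ⌈109/24⌉ = 5 racks.
An optimal packing achieves that bound: [18,5] [18,3,3] [15,7,2] [15,7,2] [14] → 5 racks.
Excess: 6 − 5 = 1.

1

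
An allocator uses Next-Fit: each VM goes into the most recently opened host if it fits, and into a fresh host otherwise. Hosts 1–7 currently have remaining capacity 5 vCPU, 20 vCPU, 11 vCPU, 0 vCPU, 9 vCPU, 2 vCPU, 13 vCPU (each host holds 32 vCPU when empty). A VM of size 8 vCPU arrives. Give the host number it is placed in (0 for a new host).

7

Next-Fit only looks at host 7, which has 13 vCPU free.
8 vCPU fits there.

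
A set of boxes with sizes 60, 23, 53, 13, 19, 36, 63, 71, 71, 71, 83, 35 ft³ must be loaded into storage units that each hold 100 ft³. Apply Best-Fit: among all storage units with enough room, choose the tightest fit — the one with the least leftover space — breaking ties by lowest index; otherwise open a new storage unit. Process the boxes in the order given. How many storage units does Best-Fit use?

60 ft³ → storage unit 1 (remaining 40 ft³)
23 ft³ → storage unit 1 (remaining 17 ft³)
53 ft³ → storage unit 2 (remaining 47 ft³)
13 ft³ → storage unit 1 (remaining 4 ft³)
19 ft³ → storage unit 2 (remaining 28 ft³)
36 ft³ → storage unit 3 (remaining 64 ft³)
63 ft³ → storage unit 3 (remaining 1 ft³)
71 ft³ → storage unit 4 (remaining 29 ft³)
71 ft³ → storage unit 5 (remaining 29 ft³)
71 ft³ → storage unit 6 (remaining 29 ft³)
83 ft³ → storage unit 7 (remaining 17 ft³)
35 ft³ → storage unit 8 (remaining 65 ft³)
Final storage units: [60,23,13] [53,19] [36,63] [71] [71] [71] [83] [35].

8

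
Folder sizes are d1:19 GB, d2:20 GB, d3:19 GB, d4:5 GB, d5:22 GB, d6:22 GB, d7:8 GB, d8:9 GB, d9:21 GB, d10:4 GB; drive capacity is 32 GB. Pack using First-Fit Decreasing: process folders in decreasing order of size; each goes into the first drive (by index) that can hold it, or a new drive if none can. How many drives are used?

6

Sorted descending: 22, 22, 21, 20, 19, 19, 9, 8, 5, 4.
drive 1: place 22 GB, 10 GB left
drive 2: place 22 GB, 10 GB left
drive 3: place 21 GB, 11 GB left
drive 4: place 20 GB, 12 GB left
drive 5: place 19 GB, 13 GB left
drive 6: place 19 GB, 13 GB left
drive 1: place 9 GB, 1 GB left
drive 2: place 8 GB, 2 GB left
drive 3: place 5 GB, 6 GB left
drive 3: place 4 GB, 2 GB left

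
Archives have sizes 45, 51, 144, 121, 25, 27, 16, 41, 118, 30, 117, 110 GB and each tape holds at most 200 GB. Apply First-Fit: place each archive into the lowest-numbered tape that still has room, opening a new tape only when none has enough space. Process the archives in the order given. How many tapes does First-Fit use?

6

45 GB → tape 1 (remaining 155 GB)
51 GB → tape 1 (remaining 104 GB)
144 GB → tape 2 (remaining 56 GB)
121 GB → tape 3 (remaining 79 GB)
25 GB → tape 1 (remaining 79 GB)
27 GB → tape 1 (remaining 52 GB)
16 GB → tape 1 (remaining 36 GB)
41 GB → tape 2 (remaining 15 GB)
118 GB → tape 4 (remaining 82 GB)
30 GB → tape 1 (remaining 6 GB)
117 GB → tape 5 (remaining 83 GB)
110 GB → tape 6 (remaining 90 GB)
Final tapes: [45,51,25,27,16,30] [144,41] [121] [118] [117] [110].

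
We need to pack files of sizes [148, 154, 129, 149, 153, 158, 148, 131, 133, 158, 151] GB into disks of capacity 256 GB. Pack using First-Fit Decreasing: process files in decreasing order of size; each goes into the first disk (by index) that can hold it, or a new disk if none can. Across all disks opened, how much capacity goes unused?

1204

Sorted descending: 158, 158, 154, 153, 151, 149, 148, 148, 133, 131, 129.
disk 1: place 158 GB, 98 GB left
disk 2: place 158 GB, 98 GB left
disk 3: place 154 GB, 102 GB left
disk 4: place 153 GB, 103 GB left
disk 5: place 151 GB, 105 GB left
disk 6: place 149 GB, 107 GB left
disk 7: place 148 GB, 108 GB left
disk 8: place 148 GB, 108 GB left
disk 9: place 133 GB, 123 GB left
disk 10: place 131 GB, 125 GB left
disk 11: place 129 GB, 127 GB left
11 disks × 256 GB = 2816 GB; used 1612 GB; unused 1204 GB.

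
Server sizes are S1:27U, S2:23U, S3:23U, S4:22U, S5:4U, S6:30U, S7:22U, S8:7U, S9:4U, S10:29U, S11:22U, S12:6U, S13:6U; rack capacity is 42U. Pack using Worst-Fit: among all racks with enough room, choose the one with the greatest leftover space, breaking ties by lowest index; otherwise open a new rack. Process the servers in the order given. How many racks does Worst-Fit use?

8 racks

Put S1 (27U) in rack 1; 15U remain.
Put S2 (23U) in rack 2; 19U remain.
Put S3 (23U) in rack 3; 19U remain.
Put S4 (22U) in rack 4; 20U remain.
Put S5 (4U) in rack 4; 16U remain.
Put S6 (30U) in rack 5; 12U remain.
Put S7 (22U) in rack 6; 20U remain.
Put S8 (7U) in rack 6; 13U remain.
Put S9 (4U) in rack 2; 15U remain.
Put S10 (29U) in rack 7; 13U remain.
Put S11 (22U) in rack 8; 20U remain.
Put S12 (6U) in rack 8; 14U remain.
Put S13 (6U) in rack 3; 13U remain.
Final racks: [27] [23,4] [23,6] [22,4] [30] [22,7] [29] [22,6].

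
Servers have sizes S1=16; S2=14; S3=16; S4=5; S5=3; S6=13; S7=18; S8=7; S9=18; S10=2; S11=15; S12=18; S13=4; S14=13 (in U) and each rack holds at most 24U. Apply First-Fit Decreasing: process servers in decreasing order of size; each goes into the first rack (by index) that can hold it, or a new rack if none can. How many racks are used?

9 racks

Sorted descending: 18, 18, 18, 16, 16, 15, 14, 13, 13, 7, 5, 4, 3, 2.
Put 18U in rack 1; 6U remain.
Put 18U in rack 2; 6U remain.
Put 18U in rack 3; 6U remain.
Put 16U in rack 4; 8U remain.
Put 16U in rack 5; 8U remain.
Put 15U in rack 6; 9U remain.
Put 14U in rack 7; 10U remain.
Put 13U in rack 8; 11U remain.
Put 13U in rack 9; 11U remain.
Put 7U in rack 4; 1U remain.
Put 5U in rack 1; 1U remain.
Put 4U in rack 2; 2U remain.
Put 3U in rack 3; 3U remain.
Put 2U in rack 2; 0U remain.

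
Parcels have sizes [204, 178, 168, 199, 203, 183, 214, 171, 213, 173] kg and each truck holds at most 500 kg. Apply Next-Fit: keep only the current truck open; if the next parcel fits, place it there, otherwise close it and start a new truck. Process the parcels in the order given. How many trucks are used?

5 trucks

truck 1: place 204 kg, 296 kg left
truck 1: place 178 kg, 118 kg left
truck 2: place 168 kg, 332 kg left
truck 2: place 199 kg, 133 kg left
truck 3: place 203 kg, 297 kg left
truck 3: place 183 kg, 114 kg left
truck 4: place 214 kg, 286 kg left
truck 4: place 171 kg, 115 kg left
truck 5: place 213 kg, 287 kg left
truck 5: place 173 kg, 114 kg left
Final trucks: [204,178] [168,199] [203,183] [214,171] [213,173].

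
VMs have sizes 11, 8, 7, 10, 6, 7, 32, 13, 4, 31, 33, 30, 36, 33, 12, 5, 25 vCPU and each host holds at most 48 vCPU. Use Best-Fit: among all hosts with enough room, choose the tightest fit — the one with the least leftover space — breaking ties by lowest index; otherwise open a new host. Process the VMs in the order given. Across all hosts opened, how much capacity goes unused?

Put 11 vCPU in host 1; 37 vCPU remain.
Put 8 vCPU in host 1; 29 vCPU remain.
Put 7 vCPU in host 1; 22 vCPU remain.
Put 10 vCPU in host 1; 12 vCPU remain.
Put 6 vCPU in host 1; 6 vCPU remain.
Put 7 vCPU in host 2; 41 vCPU remain.
Put 32 vCPU in host 2; 9 vCPU remain.
Put 13 vCPU in host 3; 35 vCPU remain.
Put 4 vCPU in host 1; 2 vCPU remain.
Put 31 vCPU in host 3; 4 vCPU remain.
Put 33 vCPU in host 4; 15 vCPU remain.
Put 30 vCPU in host 5; 18 vCPU remain.
Put 36 vCPU in host 6; 12 vCPU remain.
Put 33 vCPU in host 7; 15 vCPU remain.
Put 12 vCPU in host 6; 0 vCPU remain.
Put 5 vCPU in host 2; 4 vCPU remain.
Put 25 vCPU in host 8; 23 vCPU remain.
8 hosts × 48 vCPU = 384 vCPU; used 303 vCPU; unused 81 vCPU.

81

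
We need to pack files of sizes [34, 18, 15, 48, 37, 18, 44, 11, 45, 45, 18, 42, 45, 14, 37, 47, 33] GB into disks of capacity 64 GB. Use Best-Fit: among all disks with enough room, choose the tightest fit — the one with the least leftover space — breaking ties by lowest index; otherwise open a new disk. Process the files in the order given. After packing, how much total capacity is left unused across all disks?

153

disk 1: place 34 GB, 30 GB left
disk 1: place 18 GB, 12 GB left
disk 2: place 15 GB, 49 GB left
disk 2: place 48 GB, 1 GB left
disk 3: place 37 GB, 27 GB left
disk 3: place 18 GB, 9 GB left
disk 4: place 44 GB, 20 GB left
disk 1: place 11 GB, 1 GB left
disk 5: place 45 GB, 19 GB left
disk 6: place 45 GB, 19 GB left
disk 5: place 18 GB, 1 GB left
disk 7: place 42 GB, 22 GB left
disk 8: place 45 GB, 19 GB left
disk 6: place 14 GB, 5 GB left
disk 9: place 37 GB, 27 GB left
disk 10: place 47 GB, 17 GB left
disk 11: place 33 GB, 31 GB left
11 disks × 64 GB = 704 GB; used 551 GB; unused 153 GB.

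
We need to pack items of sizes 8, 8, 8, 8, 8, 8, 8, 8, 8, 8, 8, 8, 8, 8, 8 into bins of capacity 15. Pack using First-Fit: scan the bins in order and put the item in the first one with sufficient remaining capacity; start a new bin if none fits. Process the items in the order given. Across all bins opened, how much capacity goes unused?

105

8 → bin 1 (remaining 7)
8 → bin 2 (remaining 7)
8 → bin 3 (remaining 7)
8 → bin 4 (remaining 7)
8 → bin 5 (remaining 7)
8 → bin 6 (remaining 7)
8 → bin 7 (remaining 7)
8 → bin 8 (remaining 7)
8 → bin 9 (remaining 7)
8 → bin 10 (remaining 7)
8 → bin 11 (remaining 7)
8 → bin 12 (remaining 7)
8 → bin 13 (remaining 7)
8 → bin 14 (remaining 7)
8 → bin 15 (remaining 7)
15 bins × 15 = 225; used 120; unused 105.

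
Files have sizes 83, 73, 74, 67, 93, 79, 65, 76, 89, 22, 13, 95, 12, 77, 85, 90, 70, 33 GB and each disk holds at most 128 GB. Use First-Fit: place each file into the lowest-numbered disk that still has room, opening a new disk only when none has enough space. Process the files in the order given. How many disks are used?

14

Put 83 GB in disk 1; 45 GB remain.
Put 73 GB in disk 2; 55 GB remain.
Put 74 GB in disk 3; 54 GB remain.
Put 67 GB in disk 4; 61 GB remain.
Put 93 GB in disk 5; 35 GB remain.
Put 79 GB in disk 6; 49 GB remain.
Put 65 GB in disk 7; 63 GB remain.
Put 76 GB in disk 8; 52 GB remain.
Put 89 GB in disk 9; 39 GB remain.
Put 22 GB in disk 1; 23 GB remain.
Put 13 GB in disk 1; 10 GB remain.
Put 95 GB in disk 10; 33 GB remain.
Put 12 GB in disk 2; 43 GB remain.
Put 77 GB in disk 11; 51 GB remain.
Put 85 GB in disk 12; 43 GB remain.
Put 90 GB in disk 13; 38 GB remain.
Put 70 GB in disk 14; 58 GB remain.
Put 33 GB in disk 2; 10 GB remain.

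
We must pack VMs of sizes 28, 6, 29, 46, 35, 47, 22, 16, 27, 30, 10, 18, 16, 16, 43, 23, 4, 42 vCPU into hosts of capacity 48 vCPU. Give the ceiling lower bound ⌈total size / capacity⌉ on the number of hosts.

Total size = 28 + 6 + 29 + 46 + 35 + 47 + 22 + 16 + 27 + 30 + 10 + 18 + 16 + 16 + 43 + 23 + 4 + 42 = 458 vCPU.
⌈458 / 48⌉ = 10.

10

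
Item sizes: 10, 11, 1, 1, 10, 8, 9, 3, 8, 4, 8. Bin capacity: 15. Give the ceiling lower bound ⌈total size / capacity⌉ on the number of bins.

5

Total size = 10 + 11 + 1 + 1 + 10 + 8 + 9 + 3 + 8 + 4 + 8 = 73.
⌈73 / 15⌉ = 5.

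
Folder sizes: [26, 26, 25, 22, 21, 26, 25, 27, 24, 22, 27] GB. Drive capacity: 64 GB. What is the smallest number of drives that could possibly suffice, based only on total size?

5

Total size = 26 + 26 + 25 + 22 + 21 + 26 + 25 + 27 + 24 + 22 + 27 = 271 GB.
⌈271 / 64⌉ = 5.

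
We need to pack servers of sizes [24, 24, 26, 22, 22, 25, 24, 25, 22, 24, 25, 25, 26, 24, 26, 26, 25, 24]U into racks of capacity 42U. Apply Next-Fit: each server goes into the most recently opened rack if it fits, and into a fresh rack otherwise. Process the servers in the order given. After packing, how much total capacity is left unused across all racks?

317

rack 1: place 24U, 18U left
rack 2: place 24U, 18U left
rack 3: place 26U, 16U left
rack 4: place 22U, 20U left
rack 5: place 22U, 20U left
rack 6: place 25U, 17U left
rack 7: place 24U, 18U left
rack 8: place 25U, 17U left
rack 9: place 22U, 20U left
rack 10: place 24U, 18U left
rack 11: place 25U, 17U left
rack 12: place 25U, 17U left
rack 13: place 26U, 16U left
rack 14: place 24U, 18U left
rack 15: place 26U, 16U left
rack 16: place 26U, 16U left
rack 17: place 25U, 17U left
rack 18: place 24U, 18U left
18 racks × 42U = 756U; used 439U; unused 317U.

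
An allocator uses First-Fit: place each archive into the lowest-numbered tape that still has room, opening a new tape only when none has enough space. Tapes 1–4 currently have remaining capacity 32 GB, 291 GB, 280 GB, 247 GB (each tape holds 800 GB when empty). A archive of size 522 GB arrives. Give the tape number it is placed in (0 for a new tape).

No tape has ≥ 522 GB free, so a new tape is opened.

0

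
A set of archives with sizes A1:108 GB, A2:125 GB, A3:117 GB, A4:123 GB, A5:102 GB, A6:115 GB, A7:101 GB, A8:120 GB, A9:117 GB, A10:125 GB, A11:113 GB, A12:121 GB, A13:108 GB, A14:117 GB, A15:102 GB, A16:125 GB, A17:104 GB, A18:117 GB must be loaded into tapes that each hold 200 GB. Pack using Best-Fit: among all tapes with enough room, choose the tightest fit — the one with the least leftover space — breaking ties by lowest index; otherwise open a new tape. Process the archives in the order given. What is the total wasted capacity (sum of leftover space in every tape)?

tape 1: place A1 (108 GB), 92 GB left
tape 2: place A2 (125 GB), 75 GB left
tape 3: place A3 (117 GB), 83 GB left
tape 4: place A4 (123 GB), 77 GB left
tape 5: place A5 (102 GB), 98 GB left
tape 6: place A6 (115 GB), 85 GB left
tape 7: place A7 (101 GB), 99 GB left
tape 8: place A8 (120 GB), 80 GB left
tape 9: place A9 (117 GB), 83 GB left
tape 10: place A10 (125 GB), 75 GB left
tape 11: place A11 (113 GB), 87 GB left
tape 12: place A12 (121 GB), 79 GB left
tape 13: place A13 (108 GB), 92 GB left
tape 14: place A14 (117 GB), 83 GB left
tape 15: place A15 (102 GB), 98 GB left
tape 16: place A16 (125 GB), 75 GB left
tape 17: place A17 (104 GB), 96 GB left
tape 18: place A18 (117 GB), 83 GB left
18 tapes × 200 GB = 3600 GB; used 2060 GB; unused 1540 GB.

1540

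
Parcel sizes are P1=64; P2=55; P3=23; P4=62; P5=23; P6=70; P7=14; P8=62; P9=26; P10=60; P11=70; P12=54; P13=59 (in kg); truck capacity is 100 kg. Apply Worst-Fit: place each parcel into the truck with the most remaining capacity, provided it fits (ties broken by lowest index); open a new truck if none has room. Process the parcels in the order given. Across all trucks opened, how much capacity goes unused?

truck 1: place P1 (64 kg), 36 kg left
truck 2: place P2 (55 kg), 45 kg left
truck 2: place P3 (23 kg), 22 kg left
truck 3: place P4 (62 kg), 38 kg left
truck 3: place P5 (23 kg), 15 kg left
truck 4: place P6 (70 kg), 30 kg left
truck 1: place P7 (14 kg), 22 kg left
truck 5: place P8 (62 kg), 38 kg left
truck 5: place P9 (26 kg), 12 kg left
truck 6: place P10 (60 kg), 40 kg left
truck 7: place P11 (70 kg), 30 kg left
truck 8: place P12 (54 kg), 46 kg left
truck 9: place P13 (59 kg), 41 kg left
9 trucks × 100 kg = 900 kg; used 642 kg; unused 258 kg.

258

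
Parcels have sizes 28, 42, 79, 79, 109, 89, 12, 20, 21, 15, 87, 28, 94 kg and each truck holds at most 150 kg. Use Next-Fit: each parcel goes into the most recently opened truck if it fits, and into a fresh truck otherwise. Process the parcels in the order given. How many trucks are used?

6

Put 28 kg in truck 1; 122 kg remain.
Put 42 kg in truck 1; 80 kg remain.
Put 79 kg in truck 1; 1 kg remain.
Put 79 kg in truck 2; 71 kg remain.
Put 109 kg in truck 3; 41 kg remain.
Put 89 kg in truck 4; 61 kg remain.
Put 12 kg in truck 4; 49 kg remain.
Put 20 kg in truck 4; 29 kg remain.
Put 21 kg in truck 4; 8 kg remain.
Put 15 kg in truck 5; 135 kg remain.
Put 87 kg in truck 5; 48 kg remain.
Put 28 kg in truck 5; 20 kg remain.
Put 94 kg in truck 6; 56 kg remain.
Final trucks: [28,42,79] [79] [109] [89,12,20,21] [15,87,28] [94].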